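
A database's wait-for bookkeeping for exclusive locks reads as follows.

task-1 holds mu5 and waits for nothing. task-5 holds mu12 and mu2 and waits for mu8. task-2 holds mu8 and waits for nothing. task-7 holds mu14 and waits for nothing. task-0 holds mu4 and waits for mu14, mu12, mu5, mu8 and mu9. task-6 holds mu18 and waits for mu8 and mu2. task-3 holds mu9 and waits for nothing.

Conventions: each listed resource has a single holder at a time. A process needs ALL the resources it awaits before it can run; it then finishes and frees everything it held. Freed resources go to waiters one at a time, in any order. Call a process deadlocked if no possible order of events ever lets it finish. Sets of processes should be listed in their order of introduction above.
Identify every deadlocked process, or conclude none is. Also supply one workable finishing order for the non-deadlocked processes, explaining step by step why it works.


No process is deadlocked.
Key observation: all waits point, directly or indirectly, at processes that can finish, so nothing is permanently blocked.
The rest can finish in the order task-2, task-3, task-5, task-1, task-6, task-7, task-0.
Verifying each step:
  run task-2 (it waits on nothing); releases mu8
  run task-3 (it waits on nothing); releases mu9
  task-5: everything it awaited (mu8) is free; runs, freeing mu12 and mu2
  run task-1 (it waits on nothing); releases mu5
  task-6: everything it awaited (mu8 and mu2) is free; runs, freeing mu18
  run task-7 (it waits on nothing); releases mu14
  task-0: everything it awaited (mu14, mu12, mu5, mu8 and mu9) is free; runs, freeing mu4


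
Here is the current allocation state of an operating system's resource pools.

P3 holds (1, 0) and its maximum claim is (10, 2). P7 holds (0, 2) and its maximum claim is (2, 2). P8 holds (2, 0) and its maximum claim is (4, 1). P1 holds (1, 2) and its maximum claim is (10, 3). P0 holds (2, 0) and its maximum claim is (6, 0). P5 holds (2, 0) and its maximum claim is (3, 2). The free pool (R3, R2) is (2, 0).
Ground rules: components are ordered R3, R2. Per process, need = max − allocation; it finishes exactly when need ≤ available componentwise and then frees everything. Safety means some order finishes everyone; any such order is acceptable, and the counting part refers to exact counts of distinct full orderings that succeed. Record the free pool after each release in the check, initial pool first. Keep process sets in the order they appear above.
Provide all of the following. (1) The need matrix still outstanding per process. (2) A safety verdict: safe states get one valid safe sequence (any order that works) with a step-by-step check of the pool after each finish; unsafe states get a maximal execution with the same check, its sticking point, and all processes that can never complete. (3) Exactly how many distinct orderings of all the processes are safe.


(1) Remaining need (order R3, R2):
  P3: (9, 2)
  P7: (2, 0)
  P8: (2, 1)
  P1: (9, 1)
  P0: (4, 0)
  P5: (1, 2)
(2) UNSAFE — no complete ordering exists.
Key observation: no order helps: past P7, P5, P8, P0, the free pool tops out at (8, 2), below what each blocked process needs in R3.
Going as far as possible: P7, P5, P8, P0; after that, nothing fits. Check, step by step:
  pool = (2, 0)
  P7: need (2, 0) fits (2, 0); releases (0, 2), pool now (2, 2)
  P5: need (1, 2) fits (2, 2); releases (2, 0), pool now (4, 2)
  P8: need (2, 1) fits (4, 2); releases (2, 0), pool now (6, 2)
  P0: need (4, 0) fits (6, 2); releases (2, 0), pool now (8, 2)
  blocked: P3 wants (9, 2), pool (8, 2) — not enough R3
  blocked: P1 wants (9, 1), pool (8, 2) — not enough R3
Processes that can never finish: P3 and P1.
(3) The exact count: 0 of the possible complete orderings are safe sequences.


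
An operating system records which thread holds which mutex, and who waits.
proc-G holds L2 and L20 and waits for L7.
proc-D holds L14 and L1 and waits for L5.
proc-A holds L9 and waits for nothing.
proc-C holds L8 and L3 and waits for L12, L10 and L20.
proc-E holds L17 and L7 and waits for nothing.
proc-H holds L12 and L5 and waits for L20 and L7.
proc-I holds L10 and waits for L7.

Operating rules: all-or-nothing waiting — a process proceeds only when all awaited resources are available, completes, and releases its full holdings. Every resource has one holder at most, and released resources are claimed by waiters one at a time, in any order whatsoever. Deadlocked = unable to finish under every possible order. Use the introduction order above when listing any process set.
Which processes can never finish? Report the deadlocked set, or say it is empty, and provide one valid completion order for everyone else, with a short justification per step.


No process is deadlocked.
Key observation: although several processes wait, no cycle exists — each chain bottoms out at a free runner.
One completion order for the rest: proc-E, proc-G, proc-H, proc-I, proc-C, proc-D, proc-A.
Check, step by step:
  proc-E: no waits; runs immediately, freeing L17 and L7
  proc-G waits on L7 — all released -> runs and releases L2 and L20
  proc-H waits on L20 and L7 — all released -> runs and releases L12 and L5
  proc-I waits on L7 — all released -> runs and releases L10
  proc-C waits on L12, L10 and L20 — all released -> runs and releases L8 and L3
  proc-D waits on L5 — all released -> runs and releases L14 and L1
  proc-A: no waits; runs immediately, freeing L9


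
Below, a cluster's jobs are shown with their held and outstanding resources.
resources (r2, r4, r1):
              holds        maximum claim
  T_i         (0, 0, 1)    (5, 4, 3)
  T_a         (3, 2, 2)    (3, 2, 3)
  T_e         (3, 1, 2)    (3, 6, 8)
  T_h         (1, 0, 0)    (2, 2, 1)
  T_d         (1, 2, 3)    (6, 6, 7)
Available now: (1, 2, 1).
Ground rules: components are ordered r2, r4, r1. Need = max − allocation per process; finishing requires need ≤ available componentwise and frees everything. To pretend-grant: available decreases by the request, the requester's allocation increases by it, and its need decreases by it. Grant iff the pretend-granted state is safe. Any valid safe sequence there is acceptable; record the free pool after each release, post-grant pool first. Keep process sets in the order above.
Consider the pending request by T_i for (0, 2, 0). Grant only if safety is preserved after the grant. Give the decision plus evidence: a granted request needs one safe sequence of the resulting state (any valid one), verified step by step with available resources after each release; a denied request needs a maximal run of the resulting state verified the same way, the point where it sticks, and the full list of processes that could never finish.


GRANT — the state after the grant stays safe, e.g. via T_a, T_h, T_i, T_d, T_e.
Key observation: after the grant the pool drops to (1, 0, 1), which still lets T_a finish first and unwind the rest.
Step-by-step check of the post-grant state:
  pool = (1, 0, 1)
  T_a needs (0, 0, 1) <= (1, 0, 1) -> finishes; pool += (3, 2, 2) = (4, 2, 3)
  T_h needs (1, 2, 1) <= (4, 2, 3) -> finishes; pool += (1, 0, 0) = (5, 2, 3)
  T_i needs (5, 2, 2) <= (5, 2, 3) -> finishes; pool += (0, 2, 1) = (5, 4, 4)
  T_d needs (5, 4, 4) <= (5, 4, 4) -> finishes; pool += (1, 2, 3) = (6, 6, 7)
  T_e needs (0, 5, 6) <= (6, 6, 7) -> finishes; pool += (3, 1, 2) = (9, 7, 9)


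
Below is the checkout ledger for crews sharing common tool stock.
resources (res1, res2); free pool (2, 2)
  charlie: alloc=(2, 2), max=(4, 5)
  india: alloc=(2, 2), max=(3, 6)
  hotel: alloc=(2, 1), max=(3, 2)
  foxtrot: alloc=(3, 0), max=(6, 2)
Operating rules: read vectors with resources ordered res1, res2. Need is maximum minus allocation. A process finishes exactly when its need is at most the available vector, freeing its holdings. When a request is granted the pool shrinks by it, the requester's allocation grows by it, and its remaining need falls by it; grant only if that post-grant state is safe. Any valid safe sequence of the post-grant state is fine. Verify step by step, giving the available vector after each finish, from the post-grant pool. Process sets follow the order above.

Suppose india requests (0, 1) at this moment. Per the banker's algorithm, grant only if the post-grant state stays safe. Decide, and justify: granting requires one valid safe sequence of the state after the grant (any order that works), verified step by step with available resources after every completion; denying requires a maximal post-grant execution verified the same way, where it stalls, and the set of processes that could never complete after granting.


DENY — the pretend-granted state is unsafe.
Key observation: once hotel, foxtrot finish, the pool peaks at (7, 2) — and every remaining process still needs more res2 than that.
Pretend the grant happened; the run hotel, foxtrot goes as far as possible. Walking it through:
  pool = (2, 1)
  run hotel (needs (1, 1), free (2, 1)); after release of (2, 1) the pool is (4, 2)
  run foxtrot (needs (3, 2), free (4, 2)); after release of (3, 0) the pool is (7, 2)
  blocked: charlie wants (2, 3), pool (7, 2) — not enough res2
  blocked: india wants (1, 3), pool (7, 2) — not enough res2
Had the request been granted, charlie and india could never finish.


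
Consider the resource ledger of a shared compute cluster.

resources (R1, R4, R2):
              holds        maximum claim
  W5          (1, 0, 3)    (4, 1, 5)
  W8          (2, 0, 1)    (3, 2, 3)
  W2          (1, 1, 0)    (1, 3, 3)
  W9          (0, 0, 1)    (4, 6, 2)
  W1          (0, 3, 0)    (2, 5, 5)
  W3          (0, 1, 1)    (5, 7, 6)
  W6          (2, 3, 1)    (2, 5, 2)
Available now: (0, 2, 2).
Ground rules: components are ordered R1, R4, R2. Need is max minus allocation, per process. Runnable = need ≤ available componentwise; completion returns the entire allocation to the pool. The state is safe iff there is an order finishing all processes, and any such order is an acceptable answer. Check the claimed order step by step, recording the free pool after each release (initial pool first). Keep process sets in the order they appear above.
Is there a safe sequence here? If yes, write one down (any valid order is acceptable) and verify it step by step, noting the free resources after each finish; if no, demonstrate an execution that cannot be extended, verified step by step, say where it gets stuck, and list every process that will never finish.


SAFE, for example via the order W6, W2, W5, W9, W8, W3, W1.
Key observation: W6 marks the first exact bind of the order: its need (0, 2, 1) fits the free (0, 2, 2) with zero slack on a requested resource.
Walking it through:
  pool = (0, 2, 2)
  W6 needs (0, 2, 1) <= (0, 2, 2) -> finishes; pool += (2, 3, 1) = (2, 5, 3)
  W2 needs (0, 2, 3) <= (2, 5, 3) -> finishes; pool += (1, 1, 0) = (3, 6, 3)
  W5 needs (3, 1, 2) <= (3, 6, 3) -> finishes; pool += (1, 0, 3) = (4, 6, 6)
  W9 needs (4, 6, 1) <= (4, 6, 6) -> finishes; pool += (0, 0, 1) = (4, 6, 7)
  W8 needs (1, 2, 2) <= (4, 6, 7) -> finishes; pool += (2, 0, 1) = (6, 6, 8)
  W3 needs (5, 6, 5) <= (6, 6, 8) -> finishes; pool += (0, 1, 1) = (6, 7, 9)
  W1 needs (2, 2, 5) <= (6, 7, 9) -> finishes; pool += (0, 3, 0) = (6, 10, 9)


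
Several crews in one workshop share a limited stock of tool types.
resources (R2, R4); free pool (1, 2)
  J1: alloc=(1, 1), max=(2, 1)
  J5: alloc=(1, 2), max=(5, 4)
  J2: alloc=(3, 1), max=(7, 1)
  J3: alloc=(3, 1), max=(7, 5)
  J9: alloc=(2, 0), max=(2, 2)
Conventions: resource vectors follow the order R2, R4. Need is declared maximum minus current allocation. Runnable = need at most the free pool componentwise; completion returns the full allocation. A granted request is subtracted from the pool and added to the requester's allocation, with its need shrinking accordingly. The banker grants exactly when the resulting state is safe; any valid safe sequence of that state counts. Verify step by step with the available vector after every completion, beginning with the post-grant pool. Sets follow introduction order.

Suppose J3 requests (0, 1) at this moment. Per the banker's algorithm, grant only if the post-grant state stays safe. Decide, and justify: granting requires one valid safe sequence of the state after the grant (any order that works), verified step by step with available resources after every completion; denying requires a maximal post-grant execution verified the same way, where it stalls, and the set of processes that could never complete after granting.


GRANT: granting preserves safety; a valid post-grant sequence is J1, J9, J5, J2, J3.
Key observation: after the grant the pool drops to (1, 1), which still lets J1 finish first and unwind the rest.
Check on the post-grant state, step by step:
  pool = (1, 1)
  J1 needs (1, 0) <= (1, 1) -> finishes; pool += (1, 1) = (2, 2)
  J9 needs (0, 2) <= (2, 2) -> finishes; pool += (2, 0) = (4, 2)
  J5 needs (4, 2) <= (4, 2) -> finishes; pool += (1, 2) = (5, 4)
  J2 needs (4, 0) <= (5, 4) -> finishes; pool += (3, 1) = (8, 5)
  J3 needs (4, 3) <= (8, 5) -> finishes; pool += (3, 2) = (11, 7)


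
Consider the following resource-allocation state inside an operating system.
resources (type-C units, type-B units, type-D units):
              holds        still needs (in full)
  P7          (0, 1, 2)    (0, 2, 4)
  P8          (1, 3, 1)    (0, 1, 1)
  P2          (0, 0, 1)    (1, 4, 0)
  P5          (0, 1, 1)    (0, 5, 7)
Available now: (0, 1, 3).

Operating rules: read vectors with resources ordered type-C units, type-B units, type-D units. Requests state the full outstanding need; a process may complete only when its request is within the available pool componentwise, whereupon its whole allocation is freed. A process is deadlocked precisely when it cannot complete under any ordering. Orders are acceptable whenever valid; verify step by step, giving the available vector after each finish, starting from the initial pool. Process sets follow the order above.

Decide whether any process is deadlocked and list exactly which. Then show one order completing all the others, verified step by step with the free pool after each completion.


The deadlocked set is empty.
Key observation: there is always a runnable process — P8 first — so the state unwinds completely.
A valid finishing order for the others: P8, P7, P2, P5. Walking it through:
  pool = (0, 1, 3)
  P8 needs (0, 1, 1) <= (0, 1, 3) -> finishes; pool += (1, 3, 1) = (1, 4, 4)
  P7 needs (0, 2, 4) <= (1, 4, 4) -> finishes; pool += (0, 1, 2) = (1, 5, 6)
  P2 needs (1, 4, 0) <= (1, 5, 6) -> finishes; pool += (0, 0, 1) = (1, 5, 7)
  P5 needs (0, 5, 7) <= (1, 5, 7) -> finishes; pool += (0, 1, 1) = (1, 6, 8)


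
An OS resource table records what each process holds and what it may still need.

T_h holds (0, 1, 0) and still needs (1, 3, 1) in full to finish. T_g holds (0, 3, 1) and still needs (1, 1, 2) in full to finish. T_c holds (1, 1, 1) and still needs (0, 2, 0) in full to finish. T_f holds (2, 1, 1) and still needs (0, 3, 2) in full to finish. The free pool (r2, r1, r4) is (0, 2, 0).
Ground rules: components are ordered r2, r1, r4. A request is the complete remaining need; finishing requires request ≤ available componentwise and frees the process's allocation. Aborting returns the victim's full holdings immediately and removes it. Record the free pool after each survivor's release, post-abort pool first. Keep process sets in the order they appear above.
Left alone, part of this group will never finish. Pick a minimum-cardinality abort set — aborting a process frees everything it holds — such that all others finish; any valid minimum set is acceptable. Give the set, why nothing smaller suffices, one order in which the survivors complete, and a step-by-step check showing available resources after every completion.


Abort T_f.
Key observation: before aborting T_f, T_g was permanently blocked — no order could ever run it; afterwards it completes at step 2.
Why nothing smaller works: aborting no one leaves the state deadlocked as given.
One survivor order: T_c, T_g, T_h. Step-by-step check (post-abort pool first):
  pool = (2, 3, 1)
  T_c needs (0, 2, 0) <= (2, 3, 1) -> finishes; pool += (1, 1, 1) = (3, 4, 2)
  T_g needs (1, 1, 2) <= (3, 4, 2) -> finishes; pool += (0, 3, 1) = (3, 7, 3)
  T_h needs (1, 3, 1) <= (3, 7, 3) -> finishes; pool += (0, 1, 0) = (3, 8, 3)


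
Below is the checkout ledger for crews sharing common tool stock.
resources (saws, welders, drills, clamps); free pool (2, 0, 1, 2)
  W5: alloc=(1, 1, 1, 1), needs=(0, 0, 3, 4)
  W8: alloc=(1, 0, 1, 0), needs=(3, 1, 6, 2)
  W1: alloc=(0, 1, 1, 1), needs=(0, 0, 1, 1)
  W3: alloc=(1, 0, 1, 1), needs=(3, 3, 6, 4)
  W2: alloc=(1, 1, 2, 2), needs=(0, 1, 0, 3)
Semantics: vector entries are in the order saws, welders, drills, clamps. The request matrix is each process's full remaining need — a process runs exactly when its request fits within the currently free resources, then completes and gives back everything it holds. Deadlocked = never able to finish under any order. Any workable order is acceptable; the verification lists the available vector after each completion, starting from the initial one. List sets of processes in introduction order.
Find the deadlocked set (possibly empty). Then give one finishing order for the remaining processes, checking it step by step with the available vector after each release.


The deadlocked set is W8 and W3.
Key observation: the pool after W1, W2, W5 is (4, 3, 5, 6); every surviving request exceeds it in drills, so progress ends there.
The rest can finish in the order W1, W2, W5. Step-by-step check:
  pool = (2, 0, 1, 2)
  W1 needs (0, 0, 1, 1) <= (2, 0, 1, 2) -> finishes; pool += (0, 1, 1, 1) = (2, 1, 2, 3)
  W2 needs (0, 1, 0, 3) <= (2, 1, 2, 3) -> finishes; pool += (1, 1, 2, 2) = (3, 2, 4, 5)
  W5 needs (0, 0, 3, 4) <= (3, 2, 4, 5) -> finishes; pool += (1, 1, 1, 1) = (4, 3, 5, 6)
The blocked processes can never fit:
  W8 still needs (3, 1, 6, 2) but only (4, 3, 5, 6) is free — short on drills
  W3 still needs (3, 3, 6, 4) but only (4, 3, 5, 6) is free — short on drills


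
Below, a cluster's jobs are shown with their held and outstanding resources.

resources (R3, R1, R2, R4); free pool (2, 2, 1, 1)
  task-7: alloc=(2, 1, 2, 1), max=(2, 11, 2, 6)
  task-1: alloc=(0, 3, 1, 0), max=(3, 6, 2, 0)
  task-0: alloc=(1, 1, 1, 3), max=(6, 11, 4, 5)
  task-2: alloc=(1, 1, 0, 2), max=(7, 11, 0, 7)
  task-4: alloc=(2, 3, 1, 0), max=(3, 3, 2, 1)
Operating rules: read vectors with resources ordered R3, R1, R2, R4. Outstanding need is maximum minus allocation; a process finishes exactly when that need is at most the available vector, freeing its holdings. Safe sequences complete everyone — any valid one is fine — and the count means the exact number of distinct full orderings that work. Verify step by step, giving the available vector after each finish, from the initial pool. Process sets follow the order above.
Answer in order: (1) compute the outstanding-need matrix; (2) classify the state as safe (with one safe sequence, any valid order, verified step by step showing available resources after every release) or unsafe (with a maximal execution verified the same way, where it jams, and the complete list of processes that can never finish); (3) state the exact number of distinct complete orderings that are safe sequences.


(1) Remaining need (order R3, R1, R2, R4):
  task-7: (0, 10, 0, 5)
  task-1: (3, 3, 1, 0)
  task-0: (5, 10, 3, 2)
  task-2: (6, 10, 0, 5)
  task-4: (1, 0, 1, 1)
(2) UNSAFE — no complete ordering exists.
Key observation: even finishing task-4, task-1 leaves just (4, 8, 3, 1) free — too little R1 for any of the remaining processes.
The run task-4, task-1 cannot be extended any further. Verifying each step:
  pool = (2, 2, 1, 1)
  task-4: need (1, 0, 1, 1) fits (2, 2, 1, 1); releases (2, 3, 1, 0), pool now (4, 5, 2, 1)
  task-1: need (3, 3, 1, 0) fits (4, 5, 2, 1); releases (0, 3, 1, 0), pool now (4, 8, 3, 1)
  task-7 cannot run: need (0, 10, 0, 5) vs free (4, 8, 3, 1) (insufficient R1 and R4)
  task-0 cannot run: need (5, 10, 3, 2) vs free (4, 8, 3, 1) (insufficient R3, R1 and R4)
  task-2 cannot run: need (6, 10, 0, 5) vs free (4, 8, 3, 1) (insufficient R3, R1 and R4)
Permanently blocked: task-7, task-0 and task-2.
(3) The exact count: 0 of the possible complete orderings are safe sequences.


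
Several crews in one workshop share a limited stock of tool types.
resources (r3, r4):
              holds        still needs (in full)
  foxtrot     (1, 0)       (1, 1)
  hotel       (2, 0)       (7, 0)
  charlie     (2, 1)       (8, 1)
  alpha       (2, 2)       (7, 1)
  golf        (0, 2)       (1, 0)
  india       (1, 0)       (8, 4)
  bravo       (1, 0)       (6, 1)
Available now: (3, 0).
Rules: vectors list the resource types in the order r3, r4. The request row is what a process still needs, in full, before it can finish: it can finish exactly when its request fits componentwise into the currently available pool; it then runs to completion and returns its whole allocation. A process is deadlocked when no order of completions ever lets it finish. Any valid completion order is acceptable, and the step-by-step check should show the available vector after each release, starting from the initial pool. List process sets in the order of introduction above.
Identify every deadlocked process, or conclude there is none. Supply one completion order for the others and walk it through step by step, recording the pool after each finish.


Deadlocked set: hotel, charlie, alpha, india and bravo.
Key observation: after golf, foxtrot complete, (4, 2) is the best the pool ever gets, yet each leftover process wants more r3.
A valid finishing order for the others: golf, foxtrot. Check, step by step:
  pool = (3, 0)
  run golf (needs (1, 0), free (3, 0)); after release of (0, 2) the pool is (3, 2)
  run foxtrot (needs (1, 1), free (3, 2)); after release of (1, 0) the pool is (4, 2)
The blocked processes can never fit:
  hotel cannot run: need (7, 0) vs free (4, 2) (insufficient r3)
  charlie cannot run: need (8, 1) vs free (4, 2) (insufficient r3)
  alpha cannot run: need (7, 1) vs free (4, 2) (insufficient r3)
  india cannot run: need (8, 4) vs free (4, 2) (insufficient r3 and r4)
  bravo cannot run: need (6, 1) vs free (4, 2) (insufficient r3)


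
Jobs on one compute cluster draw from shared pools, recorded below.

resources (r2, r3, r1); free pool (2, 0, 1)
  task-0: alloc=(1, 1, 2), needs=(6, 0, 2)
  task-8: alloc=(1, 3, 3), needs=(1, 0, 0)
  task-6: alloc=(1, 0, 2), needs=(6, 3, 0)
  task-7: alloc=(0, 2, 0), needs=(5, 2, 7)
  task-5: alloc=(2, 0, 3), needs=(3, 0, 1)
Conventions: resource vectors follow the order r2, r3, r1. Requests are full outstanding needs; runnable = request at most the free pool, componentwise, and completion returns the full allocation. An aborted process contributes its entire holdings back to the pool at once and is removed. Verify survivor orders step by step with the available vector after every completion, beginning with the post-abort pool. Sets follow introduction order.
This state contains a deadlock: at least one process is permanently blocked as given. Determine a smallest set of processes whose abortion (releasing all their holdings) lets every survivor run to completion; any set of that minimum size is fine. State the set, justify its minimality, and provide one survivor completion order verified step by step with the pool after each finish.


Abort task-0.
Key observation: before aborting task-0, task-6 was permanently blocked — no order could ever run it; afterwards it completes at step 3.
Why nothing smaller works: aborting no one leaves the state deadlocked as given.
Survivors finish in the order: task-5, task-8, task-6, task-7. Walking it through (pool after the aborts first):
  pool = (3, 1, 3)
  task-5: need (3, 0, 1) fits (3, 1, 3); releases (2, 0, 3), pool now (5, 1, 6)
  task-8: need (1, 0, 0) fits (5, 1, 6); releases (1, 3, 3), pool now (6, 4, 9)
  task-6: need (6, 3, 0) fits (6, 4, 9); releases (1, 0, 2), pool now (7, 4, 11)
  task-7: need (5, 2, 7) fits (7, 4, 11); releases (0, 2, 0), pool now (7, 6, 11)


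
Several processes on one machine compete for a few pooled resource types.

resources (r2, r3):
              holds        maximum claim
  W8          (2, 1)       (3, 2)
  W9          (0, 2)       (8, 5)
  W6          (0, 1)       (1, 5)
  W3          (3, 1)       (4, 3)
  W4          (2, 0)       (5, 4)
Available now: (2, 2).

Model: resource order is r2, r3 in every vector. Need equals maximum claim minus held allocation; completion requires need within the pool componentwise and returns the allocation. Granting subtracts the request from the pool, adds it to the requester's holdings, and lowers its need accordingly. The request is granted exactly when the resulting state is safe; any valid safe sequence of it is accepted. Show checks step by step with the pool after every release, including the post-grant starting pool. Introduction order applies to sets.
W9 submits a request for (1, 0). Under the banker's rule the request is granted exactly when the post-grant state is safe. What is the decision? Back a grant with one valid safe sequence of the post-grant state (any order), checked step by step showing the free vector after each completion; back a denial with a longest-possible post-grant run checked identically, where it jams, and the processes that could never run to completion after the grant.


GRANT. The post-grant state is safe; one safe sequence: W8, W3, W4, W6, W9.
Key observation: with (1, 2) left after the transfer, W8 can run at once — the state stays safe.
Check on the post-grant state, step by step:
  pool = (1, 2)
  W8: need (1, 1) fits (1, 2); releases (2, 1), pool now (3, 3)
  W3: need (1, 2) fits (3, 3); releases (3, 1), pool now (6, 4)
  W4: need (3, 4) fits (6, 4); releases (2, 0), pool now (8, 4)
  W6: need (1, 4) fits (8, 4); releases (0, 1), pool now (8, 5)
  W9: need (7, 3) fits (8, 5); releases (1, 2), pool now (9, 7)


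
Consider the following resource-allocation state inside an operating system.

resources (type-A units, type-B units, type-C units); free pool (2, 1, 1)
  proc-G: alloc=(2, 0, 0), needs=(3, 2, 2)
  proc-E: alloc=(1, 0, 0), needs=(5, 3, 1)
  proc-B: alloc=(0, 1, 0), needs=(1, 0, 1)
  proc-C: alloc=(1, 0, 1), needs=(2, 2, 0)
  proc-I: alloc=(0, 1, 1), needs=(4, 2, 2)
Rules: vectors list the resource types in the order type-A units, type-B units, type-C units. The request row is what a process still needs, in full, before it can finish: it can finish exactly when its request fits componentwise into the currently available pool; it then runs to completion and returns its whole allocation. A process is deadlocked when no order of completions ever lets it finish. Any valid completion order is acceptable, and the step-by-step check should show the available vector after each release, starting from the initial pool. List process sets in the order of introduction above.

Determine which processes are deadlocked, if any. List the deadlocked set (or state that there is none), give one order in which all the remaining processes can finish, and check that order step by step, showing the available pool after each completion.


No process is deadlocked.
Key observation: there is always a runnable process — proc-B first — so the state unwinds completely.
A valid finishing order for the others: proc-B, proc-C, proc-G, proc-I, proc-E. Verifying each step:
  pool = (2, 1, 1)
  proc-B: need (1, 0, 1) fits (2, 1, 1); releases (0, 1, 0), pool now (2, 2, 1)
  proc-C: need (2, 2, 0) fits (2, 2, 1); releases (1, 0, 1), pool now (3, 2, 2)
  proc-G: need (3, 2, 2) fits (3, 2, 2); releases (2, 0, 0), pool now (5, 2, 2)
  proc-I: need (4, 2, 2) fits (5, 2, 2); releases (0, 1, 1), pool now (5, 3, 3)
  proc-E: need (5, 3, 1) fits (5, 3, 3); releases (1, 0, 0), pool now (6, 3, 3)


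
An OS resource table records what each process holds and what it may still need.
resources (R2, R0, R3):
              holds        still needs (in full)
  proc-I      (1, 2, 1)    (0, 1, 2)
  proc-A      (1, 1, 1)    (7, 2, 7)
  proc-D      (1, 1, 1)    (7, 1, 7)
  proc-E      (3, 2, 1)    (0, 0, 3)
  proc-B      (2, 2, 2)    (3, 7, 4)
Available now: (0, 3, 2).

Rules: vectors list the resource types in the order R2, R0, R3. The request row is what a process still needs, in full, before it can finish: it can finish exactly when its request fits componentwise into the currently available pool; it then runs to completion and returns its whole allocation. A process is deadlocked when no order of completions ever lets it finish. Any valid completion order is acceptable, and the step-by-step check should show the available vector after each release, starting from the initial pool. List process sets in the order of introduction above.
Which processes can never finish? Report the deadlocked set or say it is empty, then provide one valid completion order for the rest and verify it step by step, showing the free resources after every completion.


Deadlocked set: proc-A and proc-D.
Key observation: after proc-I, proc-E, proc-B complete, (6, 9, 6) is the best the pool ever gets, yet each leftover process wants more R2.
A valid finishing order for the others: proc-I, proc-E, proc-B. Walking it through:
  pool = (0, 3, 2)
  proc-I needs (0, 1, 2) <= (0, 3, 2) -> finishes; pool += (1, 2, 1) = (1, 5, 3)
  proc-E needs (0, 0, 3) <= (1, 5, 3) -> finishes; pool += (3, 2, 1) = (4, 7, 4)
  proc-B needs (3, 7, 4) <= (4, 7, 4) -> finishes; pool += (2, 2, 2) = (6, 9, 6)
None of the blocked processes ever fits:
  proc-A still needs (7, 2, 7) but only (6, 9, 6) is free — short on R2 and R3
  proc-D still needs (7, 1, 7) but only (6, 9, 6) is free — short on R2 and R3


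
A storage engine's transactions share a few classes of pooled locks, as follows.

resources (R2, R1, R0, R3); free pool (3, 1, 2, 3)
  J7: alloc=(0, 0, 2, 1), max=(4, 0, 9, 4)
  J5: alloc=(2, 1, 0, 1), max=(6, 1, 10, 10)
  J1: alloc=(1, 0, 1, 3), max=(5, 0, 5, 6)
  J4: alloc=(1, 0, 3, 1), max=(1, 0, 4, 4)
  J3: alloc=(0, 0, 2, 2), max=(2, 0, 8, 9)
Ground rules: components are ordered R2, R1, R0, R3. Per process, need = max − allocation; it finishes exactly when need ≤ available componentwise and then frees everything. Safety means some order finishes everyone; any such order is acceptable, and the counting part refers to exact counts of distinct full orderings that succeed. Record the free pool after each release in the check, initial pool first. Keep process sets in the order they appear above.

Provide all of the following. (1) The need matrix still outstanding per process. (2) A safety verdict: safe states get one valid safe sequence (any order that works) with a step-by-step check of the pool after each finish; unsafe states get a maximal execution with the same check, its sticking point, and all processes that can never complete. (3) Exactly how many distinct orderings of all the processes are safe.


(1) Need matrix, components ordered R2, R1, R0, R3:
  J7: (4, 0, 7, 3)
  J5: (4, 0, 10, 9)
  J1: (4, 0, 4, 3)
  J4: (0, 0, 1, 3)
  J3: (2, 0, 6, 7)
(2) The state is SAFE; one workable sequence: J4, J1, J3, J7, J5.
Key observation: J4 marks the first exact bind of the order: its need (0, 0, 1, 3) fits the free (3, 1, 2, 3) with zero slack on a requested resource.
Walking it through:
  pool = (3, 1, 2, 3)
  J4: need (0, 0, 1, 3) fits (3, 1, 2, 3); releases (1, 0, 3, 1), pool now (4, 1, 5, 4)
  J1: need (4, 0, 4, 3) fits (4, 1, 5, 4); releases (1, 0, 1, 3), pool now (5, 1, 6, 7)
  J3: need (2, 0, 6, 7) fits (5, 1, 6, 7); releases (0, 0, 2, 2), pool now (5, 1, 8, 9)
  J7: need (4, 0, 7, 3) fits (5, 1, 8, 9); releases (0, 0, 2, 1), pool now (5, 1, 10, 10)
  J5: need (4, 0, 10, 9) fits (5, 1, 10, 10); releases (2, 1, 0, 1), pool now (7, 2, 10, 11)
(3) Exactly 1 of the possible complete orderings is a safe sequence.


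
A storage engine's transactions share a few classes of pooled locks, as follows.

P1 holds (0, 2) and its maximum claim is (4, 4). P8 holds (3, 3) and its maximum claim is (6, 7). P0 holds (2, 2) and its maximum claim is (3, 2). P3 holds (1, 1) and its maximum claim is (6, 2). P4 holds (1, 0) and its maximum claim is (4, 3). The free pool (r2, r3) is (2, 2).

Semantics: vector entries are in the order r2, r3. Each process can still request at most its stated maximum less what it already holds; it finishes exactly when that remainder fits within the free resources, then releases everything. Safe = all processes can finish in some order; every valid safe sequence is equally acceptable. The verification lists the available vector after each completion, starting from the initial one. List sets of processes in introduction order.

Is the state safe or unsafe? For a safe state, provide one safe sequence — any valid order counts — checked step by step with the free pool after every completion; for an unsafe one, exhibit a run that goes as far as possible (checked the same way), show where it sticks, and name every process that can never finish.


SAFE. One safe sequence: P0, P8, P3, P1, P4.
Key observation: at P8 the run first touches a limit — (3, 4) against (4, 4), exact on a resource it actually requests.
Check, step by step:
  pool = (2, 2)
  P0: need (1, 0) fits (2, 2); releases (2, 2), pool now (4, 4)
  P8: need (3, 4) fits (4, 4); releases (3, 3), pool now (7, 7)
  P3: need (5, 1) fits (7, 7); releases (1, 1), pool now (8, 8)
  P1: need (4, 2) fits (8, 8); releases (0, 2), pool now (8, 10)
  P4: need (3, 3) fits (8, 10); releases (1, 0), pool now (9, 10)


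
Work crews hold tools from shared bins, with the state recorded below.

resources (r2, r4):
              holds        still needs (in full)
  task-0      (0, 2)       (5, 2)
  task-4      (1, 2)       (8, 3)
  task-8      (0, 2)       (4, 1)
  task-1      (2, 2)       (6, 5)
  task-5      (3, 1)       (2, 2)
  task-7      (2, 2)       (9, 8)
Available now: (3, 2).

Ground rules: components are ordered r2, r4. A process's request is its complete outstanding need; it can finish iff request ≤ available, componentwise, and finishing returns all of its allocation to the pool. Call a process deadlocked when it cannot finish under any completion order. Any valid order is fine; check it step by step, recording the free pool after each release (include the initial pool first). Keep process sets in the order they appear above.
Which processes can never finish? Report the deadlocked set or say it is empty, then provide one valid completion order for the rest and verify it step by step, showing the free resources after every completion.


The deadlocked set is empty.
Key observation: task-5 leads a chain of completions in which each release enables another process.
The rest can finish in the order task-5, task-8, task-1, task-0, task-4, task-7. Step-by-step check:
  pool = (3, 2)
  run task-5 (needs (2, 2), free (3, 2)); after release of (3, 1) the pool is (6, 3)
  run task-8 (needs (4, 1), free (6, 3)); after release of (0, 2) the pool is (6, 5)
  run task-1 (needs (6, 5), free (6, 5)); after release of (2, 2) the pool is (8, 7)
  run task-0 (needs (5, 2), free (8, 7)); after release of (0, 2) the pool is (8, 9)
  run task-4 (needs (8, 3), free (8, 9)); after release of (1, 2) the pool is (9, 11)
  run task-7 (needs (9, 8), free (9, 11)); after release of (2, 2) the pool is (11, 13)


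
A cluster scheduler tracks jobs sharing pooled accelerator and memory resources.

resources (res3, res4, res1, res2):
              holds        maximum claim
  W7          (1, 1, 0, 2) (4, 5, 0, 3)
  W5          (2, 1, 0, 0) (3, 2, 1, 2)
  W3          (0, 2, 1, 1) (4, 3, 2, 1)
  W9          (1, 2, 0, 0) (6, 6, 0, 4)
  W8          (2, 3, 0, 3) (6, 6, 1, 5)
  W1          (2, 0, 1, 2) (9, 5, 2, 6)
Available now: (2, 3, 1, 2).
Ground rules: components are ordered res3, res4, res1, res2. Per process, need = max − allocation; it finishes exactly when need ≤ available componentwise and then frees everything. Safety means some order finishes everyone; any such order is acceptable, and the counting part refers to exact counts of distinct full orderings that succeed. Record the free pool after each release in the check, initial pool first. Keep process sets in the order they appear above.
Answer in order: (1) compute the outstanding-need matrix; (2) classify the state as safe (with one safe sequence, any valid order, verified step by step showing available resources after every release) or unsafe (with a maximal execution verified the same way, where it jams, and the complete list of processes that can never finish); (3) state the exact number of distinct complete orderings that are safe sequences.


(1) Need matrix, components ordered res3, res4, res1, res2:
  W7: (3, 4, 0, 1)
  W5: (1, 1, 1, 2)
  W3: (4, 1, 1, 0)
  W9: (5, 4, 0, 4)
  W8: (4, 3, 1, 2)
  W1: (7, 5, 1, 4)
(2) The state is SAFE; one workable sequence: W5, W8, W3, W9, W1, W7.
Key observation: reading the order forward, W5 is the first process whose need (1, 1, 1, 2) meets the free pool (2, 3, 1, 2) exactly on a resource it requests.
Check, step by step:
  pool = (2, 3, 1, 2)
  W5: need (1, 1, 1, 2) fits (2, 3, 1, 2); releases (2, 1, 0, 0), pool now (4, 4, 1, 2)
  W8: need (4, 3, 1, 2) fits (4, 4, 1, 2); releases (2, 3, 0, 3), pool now (6, 7, 1, 5)
  W3: need (4, 1, 1, 0) fits (6, 7, 1, 5); releases (0, 2, 1, 1), pool now (6, 9, 2, 6)
  W9: need (5, 4, 0, 4) fits (6, 9, 2, 6); releases (1, 2, 0, 0), pool now (7, 11, 2, 6)
  W1: need (7, 5, 1, 4) fits (7, 11, 2, 6); releases (2, 0, 1, 2), pool now (9, 11, 3, 8)
  W7: need (3, 4, 0, 1) fits (9, 11, 3, 8); releases (1, 1, 0, 2), pool now (10, 12, 3, 10)
(3) Exactly 35 of the possible complete orderings are safe sequences.


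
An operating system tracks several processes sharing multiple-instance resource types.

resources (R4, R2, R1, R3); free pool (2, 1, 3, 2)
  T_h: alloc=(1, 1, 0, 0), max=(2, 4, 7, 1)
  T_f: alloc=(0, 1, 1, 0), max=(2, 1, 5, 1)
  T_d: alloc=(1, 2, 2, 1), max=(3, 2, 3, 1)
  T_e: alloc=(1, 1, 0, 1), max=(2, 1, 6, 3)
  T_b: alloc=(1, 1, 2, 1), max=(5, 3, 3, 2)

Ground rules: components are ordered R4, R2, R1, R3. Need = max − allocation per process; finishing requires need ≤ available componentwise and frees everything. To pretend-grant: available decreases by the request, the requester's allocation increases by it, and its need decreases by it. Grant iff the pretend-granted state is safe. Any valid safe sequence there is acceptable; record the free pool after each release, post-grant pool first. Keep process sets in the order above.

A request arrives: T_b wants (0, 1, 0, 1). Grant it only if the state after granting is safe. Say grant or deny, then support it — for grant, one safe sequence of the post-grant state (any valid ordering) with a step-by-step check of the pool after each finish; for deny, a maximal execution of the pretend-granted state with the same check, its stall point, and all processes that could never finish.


GRANT. The post-grant state is safe; one safe sequence: T_d, T_f, T_e, T_b, T_h.
Key observation: after the grant the pool drops to (2, 0, 3, 1), which still lets T_d finish first and unwind the rest.
Step-by-step check of the post-grant state:
  pool = (2, 0, 3, 1)
  run T_d (needs (2, 0, 1, 0), free (2, 0, 3, 1)); after release of (1, 2, 2, 1) the pool is (3, 2, 5, 2)
  run T_f (needs (2, 0, 4, 1), free (3, 2, 5, 2)); after release of (0, 1, 1, 0) the pool is (3, 3, 6, 2)
  run T_e (needs (1, 0, 6, 2), free (3, 3, 6, 2)); after release of (1, 1, 0, 1) the pool is (4, 4, 6, 3)
  run T_b (needs (4, 1, 1, 0), free (4, 4, 6, 3)); after release of (1, 2, 2, 2) the pool is (5, 6, 8, 5)
  run T_h (needs (1, 3, 7, 1), free (5, 6, 8, 5)); after release of (1, 1, 0, 0) the pool is (6, 7, 8, 5)


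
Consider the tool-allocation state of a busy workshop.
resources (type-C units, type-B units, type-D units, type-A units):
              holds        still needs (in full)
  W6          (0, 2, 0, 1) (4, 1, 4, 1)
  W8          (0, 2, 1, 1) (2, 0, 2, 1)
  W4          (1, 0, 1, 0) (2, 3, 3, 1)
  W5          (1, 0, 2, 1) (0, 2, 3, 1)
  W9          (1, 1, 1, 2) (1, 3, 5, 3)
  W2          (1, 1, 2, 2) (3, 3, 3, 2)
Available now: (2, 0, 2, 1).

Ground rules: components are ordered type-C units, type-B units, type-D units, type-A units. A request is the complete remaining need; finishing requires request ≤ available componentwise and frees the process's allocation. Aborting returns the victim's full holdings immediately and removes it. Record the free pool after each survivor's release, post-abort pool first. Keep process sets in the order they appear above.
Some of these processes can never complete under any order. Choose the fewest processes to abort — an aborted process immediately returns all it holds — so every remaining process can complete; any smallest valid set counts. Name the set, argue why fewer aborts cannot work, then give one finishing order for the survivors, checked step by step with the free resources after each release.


Abort W6.
Key observation: W4 was stuck for good until W6 gave back (0, 2, 0, 1); in the order shown it finishes at step 2.
Why nothing smaller works: aborting no one leaves the state deadlocked as given.
Survivors finish in the order: W8, W4, W2, W9, W5. Check, step by step (pool after the aborts first):
  pool = (2, 2, 2, 2)
  W8 needs (2, 0, 2, 1) <= (2, 2, 2, 2) -> finishes; pool += (0, 2, 1, 1) = (2, 4, 3, 3)
  W4 needs (2, 3, 3, 1) <= (2, 4, 3, 3) -> finishes; pool += (1, 0, 1, 0) = (3, 4, 4, 3)
  W2 needs (3, 3, 3, 2) <= (3, 4, 4, 3) -> finishes; pool += (1, 1, 2, 2) = (4, 5, 6, 5)
  W9 needs (1, 3, 5, 3) <= (4, 5, 6, 5) -> finishes; pool += (1, 1, 1, 2) = (5, 6, 7, 7)
  W5 needs (0, 2, 3, 1) <= (5, 6, 7, 7) -> finishes; pool += (1, 0, 2, 1) = (6, 6, 9, 8)
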